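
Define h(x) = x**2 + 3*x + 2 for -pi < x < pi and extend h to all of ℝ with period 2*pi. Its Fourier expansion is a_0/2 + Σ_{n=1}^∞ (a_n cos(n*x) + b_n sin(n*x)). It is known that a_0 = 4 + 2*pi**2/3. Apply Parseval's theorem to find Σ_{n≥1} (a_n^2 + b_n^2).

Parseval: a_0^2/2 + Σ_{n≥1} (a_n^2+b_n^2) = 1/pi ∫_{-pi}^{pi} h(x)^2 dx = 8 + 2*pi**4/5 + 26*pi**2/3.
Subtract a_0^2/2 = 2*(6 + pi**2)**2/9: Σ (a_n^2+b_n^2) = pi**2*(8*pi**2/45 + 6).

pi**2*(8*pi**2/45 + 6)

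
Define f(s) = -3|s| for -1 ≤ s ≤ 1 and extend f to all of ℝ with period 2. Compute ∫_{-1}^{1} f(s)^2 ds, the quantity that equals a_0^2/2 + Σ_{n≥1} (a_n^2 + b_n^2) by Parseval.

6

∫_{-1}^{1} f(s)^2 ds = 6.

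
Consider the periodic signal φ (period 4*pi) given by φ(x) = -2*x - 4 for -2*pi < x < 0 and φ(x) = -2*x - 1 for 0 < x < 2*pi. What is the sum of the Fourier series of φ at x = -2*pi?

x = -2*pi differs from x = 2*pi by -1 full period(s), and the series is 4*pi-periodic.
At x = 2*pi the one-sided limits are φ(2*pi^-) = -4*pi - 1 and φ(2*pi^+) = -4 + 4*pi.
By Dirichlet's theorem the series converges to their average, [(-4*pi - 1) + (-4 + 4*pi)]/2 = -5/2.

-5/2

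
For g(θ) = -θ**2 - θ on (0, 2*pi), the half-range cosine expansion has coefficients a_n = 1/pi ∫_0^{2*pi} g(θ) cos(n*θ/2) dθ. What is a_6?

-4/9

a_6 = 1/pi ∫_0^{2*pi} (-θ**2 - θ) cos(3*θ) dθ.
Integrating by parts twice (tabular method), an antiderivative of (-θ**2 - θ) cos(3*θ) is -θ**2*sin(3*θ)/3 - θ*sin(3*θ)/3 - 2*θ*cos(3*θ)/9 + 2*sin(3*θ)/27 - cos(3*θ)/9; evaluating from 0 to 2*pi: ∫_{0}^{2*pi} (-θ**2 - θ) cos(3*θ) dθ = (-4*pi/9 - 1/9) - (-1/9) = -4*pi/9.
Hence a_6 = (1/pi)·(-4*pi/9) = -4/9.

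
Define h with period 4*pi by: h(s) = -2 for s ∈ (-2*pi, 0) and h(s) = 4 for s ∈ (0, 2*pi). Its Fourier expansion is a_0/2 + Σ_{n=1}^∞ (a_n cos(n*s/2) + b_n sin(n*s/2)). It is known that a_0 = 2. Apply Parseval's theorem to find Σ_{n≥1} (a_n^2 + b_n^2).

18

Parseval: a_0^2/2 + Σ_{n≥1} (a_n^2+b_n^2) = (1/(2*pi)) ∫_{-2*pi}^{2*pi} h(s)^2 ds = 20.
Subtract a_0^2/2 = 2: Σ (a_n^2+b_n^2) = 18.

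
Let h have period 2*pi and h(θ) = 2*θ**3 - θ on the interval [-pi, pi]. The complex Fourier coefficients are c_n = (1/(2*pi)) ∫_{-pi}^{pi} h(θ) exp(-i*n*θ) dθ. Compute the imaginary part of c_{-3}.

Since h is real-valued, Im(c_{-3}) = -(1/(2*pi)) ∫_{-pi}^{pi} h(θ) sin(-3*θ) dθ = b_{3}/2.
h is odd and sin(-3*θ) is odd, so the integrand is even: ∫_{-pi}^{pi} h(θ) sin(-3*θ) dθ = 2∫_0^{pi} h(θ) sin(-3*θ) dθ.
Integrating by parts three times (tabular method), an antiderivative of (2*θ**3 - θ) sin(-3*θ) is 2*θ**3*cos(3*θ)/3 - 2*θ**2*sin(3*θ)/3 - 7*θ*cos(3*θ)/9 + 7*sin(3*θ)/27; evaluating from 0 to pi: ∫_{0}^{pi} (2*θ**3 - θ) sin(-3*θ) dθ = (pi*(7 - 6*pi**2)/9) - (0) = pi*(7 - 6*pi**2)/9.
So ∫_{-pi}^{pi} h(θ) sin(-3*θ) dθ = 2*pi*(7 - 6*pi**2)/9.
Hence Im(c_{-3}) = (-1/(2*pi))·(2*pi*(7 - 6*pi**2)/9) = -7/9 + 2*pi**2/3.

-7/9 + 2*pi**2/3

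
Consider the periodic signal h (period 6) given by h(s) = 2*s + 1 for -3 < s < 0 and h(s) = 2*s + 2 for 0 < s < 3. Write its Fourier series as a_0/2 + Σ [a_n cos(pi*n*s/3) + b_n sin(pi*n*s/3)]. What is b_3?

14/(3*pi)

b_3 = 1/3 ∫_{-3}^{3} h(s) sin(pi*s) ds.
Split the integral at the breakpoints.
Integrating by parts (boundary term plus one more integral), an antiderivative of (2*s + 1) sin(pi*s) is -2*s*cos(pi*s)/pi + 2*sin(pi*s)/pi**2 - cos(pi*s)/pi; evaluating from -3 to 0: ∫_{-3}^{0} (2*s + 1) sin(pi*s) ds = (-1/pi) - (-5/pi) = 4/pi.
Integrating by parts (boundary term plus one more integral), an antiderivative of (2*s + 2) sin(pi*s) is -2*s*cos(pi*s)/pi + 2*sin(pi*s)/pi**2 - 2*cos(pi*s)/pi; evaluating from 0 to 3: ∫_{0}^{3} (2*s + 2) sin(pi*s) ds = (8/pi) - (-2/pi) = 10/pi.
Summing the pieces and multiplying by (1/3) gives b_3 = 14/(3*pi).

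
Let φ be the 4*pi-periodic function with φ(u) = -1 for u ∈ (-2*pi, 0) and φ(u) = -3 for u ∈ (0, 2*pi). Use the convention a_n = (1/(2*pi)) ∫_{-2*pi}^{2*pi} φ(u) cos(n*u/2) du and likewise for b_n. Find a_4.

0

a_4 = (1/(2*pi)) ∫_{-2*pi}^{2*pi} φ(u) cos(2*u) du.
Split the integral at the breakpoints.
Directly, an antiderivative of (-1) cos(2*u) is -sin(2*u)/2; evaluating from -2*pi to 0: ∫_{-2*pi}^{0} (-1) cos(2*u) du = (0) - (0) = 0.
Directly, an antiderivative of (-3) cos(2*u) is -3*sin(2*u)/2; evaluating from 0 to 2*pi: ∫_{0}^{2*pi} (-3) cos(2*u) du = (0) - (0) = 0.
Summing the pieces and multiplying by (1/(2*pi)) gives a_4 = 0.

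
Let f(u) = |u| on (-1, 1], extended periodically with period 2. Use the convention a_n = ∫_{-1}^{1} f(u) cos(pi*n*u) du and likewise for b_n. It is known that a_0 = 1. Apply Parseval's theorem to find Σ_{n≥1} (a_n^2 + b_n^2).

1/6

Parseval: a_0^2/2 + Σ_{n≥1} (a_n^2+b_n^2) = ∫_{-1}^{1} f(u)^2 du = 2/3.
Subtract a_0^2/2 = 1/2: Σ (a_n^2+b_n^2) = 1/6.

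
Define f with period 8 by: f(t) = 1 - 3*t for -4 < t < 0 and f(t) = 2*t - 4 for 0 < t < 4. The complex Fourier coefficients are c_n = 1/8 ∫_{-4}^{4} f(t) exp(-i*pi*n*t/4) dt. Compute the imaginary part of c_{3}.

Since f is real-valued, Im(c_{3}) = -1/8 ∫_{-4}^{4} f(t) sin(3*pi*t/4) dt = -b_{3}/2.
Split the integral at the breakpoints.
Integrating by parts (boundary term plus one more integral), an antiderivative of (1 - 3*t) sin(3*pi*t/4) is 4*t*cos(3*pi*t/4)/pi - 16*sin(3*pi*t/4)/(3*pi**2) - 4*cos(3*pi*t/4)/(3*pi); evaluating from -4 to 0: ∫_{-4}^{0} (1 - 3*t) sin(3*pi*t/4) dt = (-4/(3*pi)) - (52/(3*pi)) = -56/(3*pi).
Integrating by parts (boundary term plus one more integral), an antiderivative of (2*t - 4) sin(3*pi*t/4) is -8*t*cos(3*pi*t/4)/(3*pi) + 32*sin(3*pi*t/4)/(9*pi**2) + 16*cos(3*pi*t/4)/(3*pi); evaluating from 0 to 4: ∫_{0}^{4} (2*t - 4) sin(3*pi*t/4) dt = (16/(3*pi)) - (16/(3*pi)) = 0.
So ∫_{-4}^{4} f(t) sin(3*pi*t/4) dt = -56/(3*pi).
Hence Im(c_{3}) = (-1/8)·(-56/(3*pi)) = 7/(3*pi).

7/(3*pi)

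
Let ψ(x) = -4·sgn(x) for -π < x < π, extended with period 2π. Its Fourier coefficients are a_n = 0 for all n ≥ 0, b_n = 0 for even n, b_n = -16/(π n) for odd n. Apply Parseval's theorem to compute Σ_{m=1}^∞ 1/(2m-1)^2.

Parseval: Σ b_n^2 = (1/π) ∫_{-π}^{π} ψ(x)^2 dx = 32.
Only odd n contribute, with b_n^2 = 256/(π^2 n^2), so Σ_{m≥1} 1/(2m-1)^2 = π^2·(32)/256 = pi**2/8.

pi**2/8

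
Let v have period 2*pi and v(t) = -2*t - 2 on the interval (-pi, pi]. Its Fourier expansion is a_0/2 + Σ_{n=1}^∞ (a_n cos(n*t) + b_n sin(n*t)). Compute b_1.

-4

b_1 = 1/pi ∫_{-pi}^{pi} v(t) sin(t) dt.
Integrating by parts (boundary term plus one more integral), an antiderivative of (-2*t - 2) sin(t) is 2*t*cos(t) - 2*sin(t) + 2*cos(t); evaluating from -pi to pi: ∫_{-pi}^{pi} (-2*t - 2) sin(t) dt = (-2*pi - 2) - (-2 + 2*pi) = -4*pi.
Hence b_1 = (1/pi)·(-4*pi) = -4.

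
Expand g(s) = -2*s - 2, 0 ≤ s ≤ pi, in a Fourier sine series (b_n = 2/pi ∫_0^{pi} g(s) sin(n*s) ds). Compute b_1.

-4 - 8/pi

b_1 = 2/pi ∫_0^{pi} (-2*s - 2) sin(s) ds.
Integrating by parts (boundary term plus one more integral), an antiderivative of (-2*s - 2) sin(s) is 2*s*cos(s) - 2*sin(s) + 2*cos(s); evaluating from 0 to pi: ∫_{0}^{pi} (-2*s - 2) sin(s) ds = (-2*pi - 2) - (2) = -2*pi - 4.
Hence b_1 = (2/pi)·(-2*pi - 4) = -4 - 8/pi.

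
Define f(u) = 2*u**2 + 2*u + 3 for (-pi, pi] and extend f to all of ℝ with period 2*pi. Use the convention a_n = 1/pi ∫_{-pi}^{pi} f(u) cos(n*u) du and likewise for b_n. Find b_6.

b_6 = 1/pi ∫_{-pi}^{pi} f(u) sin(6*u) du.
Integrating by parts twice (tabular method), an antiderivative of (2*u**2 + 2*u + 3) sin(6*u) is -u**2*cos(6*u)/3 + u*sin(6*u)/9 - u*cos(6*u)/3 + sin(6*u)/18 - 13*cos(6*u)/27; evaluating from -pi to pi: ∫_{-pi}^{pi} (2*u**2 + 2*u + 3) sin(6*u) du = (-pi**2/3 - pi/3 - 13/27) - (-pi**2/3 - 13/27 + pi/3) = -2*pi/3.
Hence b_6 = (1/pi)·(-2*pi/3) = -2/3.

-2/3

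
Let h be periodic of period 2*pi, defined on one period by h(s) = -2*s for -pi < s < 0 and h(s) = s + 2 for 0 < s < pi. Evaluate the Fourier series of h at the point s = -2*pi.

s = -2*pi differs from s = 0 by -1 full period(s), and the series is 2*pi-periodic.
At s = 0 the one-sided limits are h(0^-) = 0 and h(0^+) = 2.
By Dirichlet's theorem the series converges to their average, [(0) + (2)]/2 = 1.

1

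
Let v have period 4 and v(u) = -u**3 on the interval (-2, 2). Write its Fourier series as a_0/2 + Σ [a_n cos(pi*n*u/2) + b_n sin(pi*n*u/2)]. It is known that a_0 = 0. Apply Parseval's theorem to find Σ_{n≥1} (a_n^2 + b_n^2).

Parseval: a_0^2/2 + Σ_{n≥1} (a_n^2+b_n^2) = 1/2 ∫_{-2}^{2} v(u)^2 du = 128/7.
Subtract a_0^2/2 = 0: Σ (a_n^2+b_n^2) = 128/7.

128/7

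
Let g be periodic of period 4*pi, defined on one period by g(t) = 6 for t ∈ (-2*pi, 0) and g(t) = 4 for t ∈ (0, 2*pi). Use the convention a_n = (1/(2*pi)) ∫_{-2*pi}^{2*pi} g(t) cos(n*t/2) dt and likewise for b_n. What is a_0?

a_0 = (1/(2*pi)) ∫_{-2*pi}^{2*pi} g(t) dt = (1/(2*pi)) · (20*pi) = 10.

10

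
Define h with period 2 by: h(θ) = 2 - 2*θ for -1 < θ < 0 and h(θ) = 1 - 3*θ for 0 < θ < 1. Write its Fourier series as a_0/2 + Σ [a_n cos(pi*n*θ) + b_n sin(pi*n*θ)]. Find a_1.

a_1 = ∫_{-1}^{1} h(θ) cos(pi*θ) dθ.
Split the integral at the breakpoints.
Integrating by parts (boundary term plus one more integral), an antiderivative of (2 - 2*θ) cos(pi*θ) is -2*θ*sin(pi*θ)/pi + 2*sin(pi*θ)/pi - 2*cos(pi*θ)/pi**2; evaluating from -1 to 0: ∫_{-1}^{0} (2 - 2*θ) cos(pi*θ) dθ = (-2/pi**2) - (2/pi**2) = -4/pi**2.
Integrating by parts (boundary term plus one more integral), an antiderivative of (1 - 3*θ) cos(pi*θ) is -3*θ*sin(pi*θ)/pi + sin(pi*θ)/pi - 3*cos(pi*θ)/pi**2; evaluating from 0 to 1: ∫_{0}^{1} (1 - 3*θ) cos(pi*θ) dθ = (3/pi**2) - (-3/pi**2) = 6/pi**2.
Summing the pieces gives a_1 = 2/pi**2.

2/pi**2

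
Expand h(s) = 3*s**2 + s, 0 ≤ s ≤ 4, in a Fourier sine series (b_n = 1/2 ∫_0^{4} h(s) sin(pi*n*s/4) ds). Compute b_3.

8*(-16 + 39*pi**2)/(9*pi**3)

b_3 = 1/2 ∫_0^{4} (3*s**2 + s) sin(3*pi*s/4) ds.
Integrating by parts twice (tabular method), an antiderivative of (3*s**2 + s) sin(3*pi*s/4) is -4*s**2*cos(3*pi*s/4)/pi + 32*s*sin(3*pi*s/4)/(3*pi**2) - 4*s*cos(3*pi*s/4)/(3*pi) + 16*sin(3*pi*s/4)/(9*pi**2) + 128*cos(3*pi*s/4)/(9*pi**3); evaluating from 0 to 4: ∫_{0}^{4} (3*s**2 + s) sin(3*pi*s/4) ds = (16*(-8 + 39*pi**2)/(9*pi**3)) - (128/(9*pi**3)) = 16*(-16 + 39*pi**2)/(9*pi**3).
Hence b_3 = (1/2)·(16*(-16 + 39*pi**2)/(9*pi**3)) = 8*(-16 + 39*pi**2)/(9*pi**3).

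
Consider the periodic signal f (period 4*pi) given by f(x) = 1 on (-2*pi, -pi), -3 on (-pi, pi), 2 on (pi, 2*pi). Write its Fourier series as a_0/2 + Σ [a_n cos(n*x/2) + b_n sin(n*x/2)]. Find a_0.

a_0 = (1/(2*pi)) ∫_{-2*pi}^{2*pi} f(x) dx = (1/(2*pi)) · (-3*pi) = -3/2.

-3/2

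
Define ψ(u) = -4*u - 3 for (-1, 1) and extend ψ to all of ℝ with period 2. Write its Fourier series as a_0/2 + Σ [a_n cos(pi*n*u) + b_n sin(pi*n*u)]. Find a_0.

a_0 = ∫_{-1}^{1} ψ(u) du = -6.

-6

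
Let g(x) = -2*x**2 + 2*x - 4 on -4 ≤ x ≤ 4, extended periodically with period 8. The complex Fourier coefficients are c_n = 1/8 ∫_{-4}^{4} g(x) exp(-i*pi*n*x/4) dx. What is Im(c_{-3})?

Since g is real-valued, Im(c_{-3}) = -1/8 ∫_{-4}^{4} g(x) sin(-3*pi*x/4) dx = b_{3}/2.
Integrating by parts twice (tabular method), an antiderivative of (-2*x**2 + 2*x - 4) sin(-3*pi*x/4) is -8*x**2*cos(3*pi*x/4)/(3*pi) + 64*x*sin(3*pi*x/4)/(9*pi**2) + 8*x*cos(3*pi*x/4)/(3*pi) - 32*sin(3*pi*x/4)/(9*pi**2) - 16*cos(3*pi*x/4)/(3*pi) + 256*cos(3*pi*x/4)/(27*pi**3); evaluating from -4 to 4: ∫_{-4}^{4} (-2*x**2 + 2*x - 4) sin(-3*pi*x/4) dx = (16*(-16 + 63*pi**2)/(27*pi**3)) - (16*(-16 + 99*pi**2)/(27*pi**3)) = -64/(3*pi).
Hence Im(c_{-3}) = (-1/8)·(-64/(3*pi)) = 8/(3*pi).

8/(3*pi)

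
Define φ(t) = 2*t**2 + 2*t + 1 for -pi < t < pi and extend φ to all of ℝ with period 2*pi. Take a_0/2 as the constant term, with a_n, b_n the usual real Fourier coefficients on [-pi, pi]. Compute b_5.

b_5 = 1/pi ∫_{-pi}^{pi} φ(t) sin(5*t) dt.
Integrating by parts twice (tabular method), an antiderivative of (2*t**2 + 2*t + 1) sin(5*t) is -2*t**2*cos(5*t)/5 + 4*t*sin(5*t)/25 - 2*t*cos(5*t)/5 + 2*sin(5*t)/25 - 21*cos(5*t)/125; evaluating from -pi to pi: ∫_{-pi}^{pi} (2*t**2 + 2*t + 1) sin(5*t) dt = (21/125 + 2*pi/5 + 2*pi**2/5) - (-2*pi/5 + 21/125 + 2*pi**2/5) = 4*pi/5.
Hence b_5 = (1/pi)·(4*pi/5) = 4/5.

4/5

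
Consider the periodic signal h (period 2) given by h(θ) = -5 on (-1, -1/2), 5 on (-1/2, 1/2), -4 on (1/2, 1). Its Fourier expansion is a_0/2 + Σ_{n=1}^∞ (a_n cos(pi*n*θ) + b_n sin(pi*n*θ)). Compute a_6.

a_6 = ∫_{-1}^{1} h(θ) cos(6*pi*θ) dθ.
Split the integral at the breakpoints.
Directly, an antiderivative of (-5) cos(6*pi*θ) is -5*sin(6*pi*θ)/(6*pi); evaluating from -1 to -1/2: ∫_{-1}^{-1/2} (-5) cos(6*pi*θ) dθ = (0) - (0) = 0.
Directly, an antiderivative of (5) cos(6*pi*θ) is 5*sin(6*pi*θ)/(6*pi); evaluating from -1/2 to 1/2: ∫_{-1/2}^{1/2} (5) cos(6*pi*θ) dθ = (0) - (0) = 0.
Directly, an antiderivative of (-4) cos(6*pi*θ) is -2*sin(6*pi*θ)/(3*pi); evaluating from 1/2 to 1: ∫_{1/2}^{1} (-4) cos(6*pi*θ) dθ = (0) - (0) = 0.
Summing the pieces gives a_6 = 0.

0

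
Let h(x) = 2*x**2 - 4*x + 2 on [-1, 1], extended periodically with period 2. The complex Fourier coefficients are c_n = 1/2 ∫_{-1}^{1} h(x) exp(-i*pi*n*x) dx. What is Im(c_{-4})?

Since h is real-valued, Im(c_{-4}) = -1/2 ∫_{-1}^{1} h(x) sin(-4*pi*x) dx = b_{4}/2.
Integrating by parts twice (tabular method), an antiderivative of (2*x**2 - 4*x + 2) sin(-4*pi*x) is x**2*cos(4*pi*x)/(2*pi) - x*sin(4*pi*x)/(4*pi**2) - x*cos(4*pi*x)/pi + sin(4*pi*x)/(4*pi**2) - cos(4*pi*x)/(16*pi**3) + cos(4*pi*x)/(2*pi); evaluating from -1 to 1: ∫_{-1}^{1} (2*x**2 - 4*x + 2) sin(-4*pi*x) dx = (-1/(16*pi**3)) - (-1/(16*pi**3) + 2/pi) = -2/pi.
Hence Im(c_{-4}) = (-1/2)·(-2/pi) = 1/pi.

1/pi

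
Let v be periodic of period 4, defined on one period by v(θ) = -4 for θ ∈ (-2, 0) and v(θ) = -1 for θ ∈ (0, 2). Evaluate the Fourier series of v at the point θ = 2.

θ = 2 differs from θ = -2 by 1 full period(s), and the series is 4-periodic.
At θ = -2 the one-sided limits are v(-2^-) = -1 and v(-2^+) = -4.
By Dirichlet's theorem the series converges to their average, [(-1) + (-4)]/2 = -5/2.

-5/2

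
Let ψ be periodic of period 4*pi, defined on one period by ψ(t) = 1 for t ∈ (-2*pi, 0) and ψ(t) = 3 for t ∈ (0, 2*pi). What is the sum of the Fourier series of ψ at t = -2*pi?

2

At t = -2*pi the one-sided limits are ψ(-2*pi^-) = 3 and ψ(-2*pi^+) = 1.
By Dirichlet's theorem the series converges to their average, [(3) + (1)]/2 = 2.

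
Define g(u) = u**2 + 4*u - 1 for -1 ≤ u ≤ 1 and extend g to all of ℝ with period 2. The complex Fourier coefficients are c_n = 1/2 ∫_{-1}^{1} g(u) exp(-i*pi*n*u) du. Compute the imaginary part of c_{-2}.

Since g is real-valued, Im(c_{-2}) = -1/2 ∫_{-1}^{1} g(u) sin(-2*pi*u) du = b_{2}/2.
Integrating by parts twice (tabular method), an antiderivative of (u**2 + 4*u - 1) sin(-2*pi*u) is u**2*cos(2*pi*u)/(2*pi) - u*sin(2*pi*u)/(2*pi**2) + 2*u*cos(2*pi*u)/pi - sin(2*pi*u)/pi**2 - cos(2*pi*u)/(2*pi) - cos(2*pi*u)/(4*pi**3); evaluating from -1 to 1: ∫_{-1}^{1} (u**2 + 4*u - 1) sin(-2*pi*u) du = (-1/(4*pi**3) + 2/pi) - (-2/pi - 1/(4*pi**3)) = 4/pi.
Hence Im(c_{-2}) = (-1/2)·(4/pi) = -2/pi.

-2/pi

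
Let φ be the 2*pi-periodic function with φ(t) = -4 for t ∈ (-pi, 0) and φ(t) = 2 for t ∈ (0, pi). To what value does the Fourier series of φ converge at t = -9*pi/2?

-4

t = -9*pi/2 differs from t = -pi/2 by -2 full period(s), and the series is 2*pi-periodic.
φ is continuous at t = -pi/2 with value -4, so the series converges to -4 there.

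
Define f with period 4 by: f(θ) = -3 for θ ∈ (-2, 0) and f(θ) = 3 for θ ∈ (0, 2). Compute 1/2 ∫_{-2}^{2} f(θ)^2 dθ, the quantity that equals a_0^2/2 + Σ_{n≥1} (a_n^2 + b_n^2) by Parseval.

1/2 ∫_{-2}^{2} f(θ)^2 dθ = 1/2 · (36) = 18.

18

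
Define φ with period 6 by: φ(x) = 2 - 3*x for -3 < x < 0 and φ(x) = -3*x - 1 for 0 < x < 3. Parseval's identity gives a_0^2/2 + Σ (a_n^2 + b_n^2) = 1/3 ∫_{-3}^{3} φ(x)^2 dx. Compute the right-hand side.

86

1/3 ∫_{-3}^{3} φ(x)^2 dx = 1/3 · (258) = 86.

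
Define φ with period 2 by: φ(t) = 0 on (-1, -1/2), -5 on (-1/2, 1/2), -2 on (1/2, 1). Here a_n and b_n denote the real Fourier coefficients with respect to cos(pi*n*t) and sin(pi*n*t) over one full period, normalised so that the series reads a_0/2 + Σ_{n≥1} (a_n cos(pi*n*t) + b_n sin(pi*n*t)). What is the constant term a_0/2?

a_0 = ∫_{-1}^{1} φ(t) dt = -6.
So the constant term a_0/2 = -3.

-3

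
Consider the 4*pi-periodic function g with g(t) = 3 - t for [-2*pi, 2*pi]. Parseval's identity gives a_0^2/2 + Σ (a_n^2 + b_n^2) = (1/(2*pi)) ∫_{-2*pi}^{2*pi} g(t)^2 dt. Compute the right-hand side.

(1/(2*pi)) ∫_{-2*pi}^{2*pi} g(t)^2 dt = (1/(2*pi)) · (36*pi + 16*pi**3/3) = 18 + 8*pi**2/3.

18 + 8*pi**2/3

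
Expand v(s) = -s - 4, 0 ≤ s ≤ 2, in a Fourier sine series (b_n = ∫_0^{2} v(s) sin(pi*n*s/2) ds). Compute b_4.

b_4 = ∫_0^{2} (-s - 4) sin(2*pi*s) ds.
Integrating by parts (boundary term plus one more integral), an antiderivative of (-s - 4) sin(2*pi*s) is s*cos(2*pi*s)/(2*pi) - sin(2*pi*s)/(4*pi**2) + 2*cos(2*pi*s)/pi; evaluating from 0 to 2: ∫_{0}^{2} (-s - 4) sin(2*pi*s) ds = (3/pi) - (2/pi) = 1/pi.
Hence b_4 = 1/pi.

1/pi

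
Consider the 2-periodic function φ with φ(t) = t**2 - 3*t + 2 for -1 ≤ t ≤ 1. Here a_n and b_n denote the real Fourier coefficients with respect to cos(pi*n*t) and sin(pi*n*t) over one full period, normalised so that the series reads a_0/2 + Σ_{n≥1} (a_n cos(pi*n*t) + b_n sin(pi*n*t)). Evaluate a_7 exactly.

-4/(49*pi**2)

a_7 = ∫_{-1}^{1} φ(t) cos(7*pi*t) dt.
Integrating by parts twice (tabular method), an antiderivative of (t**2 - 3*t + 2) cos(7*pi*t) is t**2*sin(7*pi*t)/(7*pi) - 3*t*sin(7*pi*t)/(7*pi) + 2*t*cos(7*pi*t)/(49*pi**2) - 2*sin(7*pi*t)/(343*pi**3) + 2*sin(7*pi*t)/(7*pi) - 3*cos(7*pi*t)/(49*pi**2); evaluating from -1 to 1: ∫_{-1}^{1} (t**2 - 3*t + 2) cos(7*pi*t) dt = (1/(49*pi**2)) - (5/(49*pi**2)) = -4/(49*pi**2).
Hence a_7 = -4/(49*pi**2).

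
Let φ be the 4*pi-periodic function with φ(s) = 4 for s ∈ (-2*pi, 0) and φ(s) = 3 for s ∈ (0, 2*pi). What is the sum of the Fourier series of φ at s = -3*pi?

s = -3*pi differs from s = pi by -1 full period(s), and the series is 4*pi-periodic.
φ is continuous at s = pi with value 3, so the series converges to 3 there.

3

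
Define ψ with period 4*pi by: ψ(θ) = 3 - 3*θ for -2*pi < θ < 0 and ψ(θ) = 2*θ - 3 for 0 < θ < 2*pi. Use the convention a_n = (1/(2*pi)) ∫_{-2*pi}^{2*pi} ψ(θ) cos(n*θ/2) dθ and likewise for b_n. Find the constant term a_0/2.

5*pi/2

a_0 = (1/(2*pi)) ∫_{-2*pi}^{2*pi} ψ(θ) dθ = (1/(2*pi)) · (10*pi**2) = 5*pi.
So the constant term a_0/2 = 5*pi/2.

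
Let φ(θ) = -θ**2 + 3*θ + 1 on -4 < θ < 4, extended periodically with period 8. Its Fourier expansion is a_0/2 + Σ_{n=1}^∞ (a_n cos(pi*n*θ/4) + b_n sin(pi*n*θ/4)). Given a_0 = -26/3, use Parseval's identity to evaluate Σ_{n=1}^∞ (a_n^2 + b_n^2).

Parseval: a_0^2/2 + Σ_{n≥1} (a_n^2+b_n^2) = 1/4 ∫_{-4}^{4} φ(θ)^2 dθ = 2686/15.
Subtract a_0^2/2 = 338/9: Σ (a_n^2+b_n^2) = 6368/45.

6368/45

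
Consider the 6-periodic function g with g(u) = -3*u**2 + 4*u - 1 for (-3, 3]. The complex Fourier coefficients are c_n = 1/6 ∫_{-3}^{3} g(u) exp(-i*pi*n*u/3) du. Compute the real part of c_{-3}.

6/pi**2

Since g is real-valued, Re(c_{-3}) = 1/6 ∫_{-3}^{3} g(u) cos(-pi*u) du = a_{3}/2.
Integrating by parts twice (tabular method), an antiderivative of (-3*u**2 + 4*u - 1) cos(-pi*u) is -3*u**2*sin(pi*u)/pi + 4*u*sin(pi*u)/pi - 6*u*cos(pi*u)/pi**2 - sin(pi*u)/pi + 6*sin(pi*u)/pi**3 + 4*cos(pi*u)/pi**2; evaluating from -3 to 3: ∫_{-3}^{3} (-3*u**2 + 4*u - 1) cos(-pi*u) du = (14/pi**2) - (-22/pi**2) = 36/pi**2.
Hence Re(c_{-3}) = (1/6)·(36/pi**2) = 6/pi**2.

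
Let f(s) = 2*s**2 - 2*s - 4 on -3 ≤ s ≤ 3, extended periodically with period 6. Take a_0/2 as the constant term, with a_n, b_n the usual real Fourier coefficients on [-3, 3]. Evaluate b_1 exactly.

b_1 = 1/3 ∫_{-3}^{3} f(s) sin(pi*s/3) ds.
Integrating by parts twice (tabular method), an antiderivative of (2*s**2 - 2*s - 4) sin(pi*s/3) is -6*s**2*cos(pi*s/3)/pi + 36*s*sin(pi*s/3)/pi**2 + 6*s*cos(pi*s/3)/pi - 18*sin(pi*s/3)/pi**2 + 108*cos(pi*s/3)/pi**3 + 12*cos(pi*s/3)/pi; evaluating from -3 to 3: ∫_{-3}^{3} (2*s**2 - 2*s - 4) sin(pi*s/3) ds = (-108/pi**3 + 24/pi) - (-108/pi**3 + 60/pi) = -36/pi.
Hence b_1 = (1/3)·(-36/pi) = -12/pi.

-12/pi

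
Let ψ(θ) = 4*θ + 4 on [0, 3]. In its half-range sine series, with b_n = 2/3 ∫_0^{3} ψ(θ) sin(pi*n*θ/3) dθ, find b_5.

b_5 = 2/3 ∫_0^{3} (4*θ + 4) sin(5*pi*θ/3) dθ.
Integrating by parts (boundary term plus one more integral), an antiderivative of (4*θ + 4) sin(5*pi*θ/3) is -12*θ*cos(5*pi*θ/3)/(5*pi) + 36*sin(5*pi*θ/3)/(25*pi**2) - 12*cos(5*pi*θ/3)/(5*pi); evaluating from 0 to 3: ∫_{0}^{3} (4*θ + 4) sin(5*pi*θ/3) dθ = (48/(5*pi)) - (-12/(5*pi)) = 12/pi.
Hence b_5 = (2/3)·(12/pi) = 8/pi.

8/pi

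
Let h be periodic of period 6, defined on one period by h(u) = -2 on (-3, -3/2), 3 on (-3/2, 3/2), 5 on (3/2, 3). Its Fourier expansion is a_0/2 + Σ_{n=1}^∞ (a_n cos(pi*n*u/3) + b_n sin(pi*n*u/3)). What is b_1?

7/pi

b_1 = 1/3 ∫_{-3}^{3} h(u) sin(pi*u/3) du.
Split the integral at the breakpoints.
Directly, an antiderivative of (-2) sin(pi*u/3) is 6*cos(pi*u/3)/pi; evaluating from -3 to -3/2: ∫_{-3}^{-3/2} (-2) sin(pi*u/3) du = (0) - (-6/pi) = 6/pi.
Directly, an antiderivative of (3) sin(pi*u/3) is -9*cos(pi*u/3)/pi; evaluating from -3/2 to 3/2: ∫_{-3/2}^{3/2} (3) sin(pi*u/3) du = (0) - (0) = 0.
Directly, an antiderivative of (5) sin(pi*u/3) is -15*cos(pi*u/3)/pi; evaluating from 3/2 to 3: ∫_{3/2}^{3} (5) sin(pi*u/3) du = (15/pi) - (0) = 15/pi.
Summing the pieces and multiplying by (1/3) gives b_1 = 7/pi.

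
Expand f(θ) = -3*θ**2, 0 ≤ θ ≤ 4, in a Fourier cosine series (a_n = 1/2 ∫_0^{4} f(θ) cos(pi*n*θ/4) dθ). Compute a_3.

64/(3*pi**2)

a_3 = 1/2 ∫_0^{4} (-3*θ**2) cos(3*pi*θ/4) dθ.
Integrating by parts twice (tabular method), an antiderivative of (-3*θ**2) cos(3*pi*θ/4) is -4*θ**2*sin(3*pi*θ/4)/pi - 32*θ*cos(3*pi*θ/4)/(3*pi**2) + 128*sin(3*pi*θ/4)/(9*pi**3); evaluating from 0 to 4: ∫_{0}^{4} (-3*θ**2) cos(3*pi*θ/4) dθ = (128/(3*pi**2)) - (0) = 128/(3*pi**2).
Hence a_3 = (1/2)·(128/(3*pi**2)) = 64/(3*pi**2).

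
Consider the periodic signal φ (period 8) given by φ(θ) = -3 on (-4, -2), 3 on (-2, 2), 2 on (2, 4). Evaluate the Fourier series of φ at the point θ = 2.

5/2

At θ = 2 the one-sided limits are φ(2^-) = 3 and φ(2^+) = 2.
By Dirichlet's theorem the series converges to their average, [(3) + (2)]/2 = 5/2.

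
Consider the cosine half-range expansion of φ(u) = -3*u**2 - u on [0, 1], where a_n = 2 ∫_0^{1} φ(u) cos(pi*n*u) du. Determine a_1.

16/pi**2

a_1 = 2 ∫_0^{1} (-3*u**2 - u) cos(pi*u) du.
Integrating by parts twice (tabular method), an antiderivative of (-3*u**2 - u) cos(pi*u) is -3*u**2*sin(pi*u)/pi - u*sin(pi*u)/pi - 6*u*cos(pi*u)/pi**2 + 6*sin(pi*u)/pi**3 - cos(pi*u)/pi**2; evaluating from 0 to 1: ∫_{0}^{1} (-3*u**2 - u) cos(pi*u) du = (7/pi**2) - (-1/pi**2) = 8/pi**2.
Hence a_1 = 2·(8/pi**2) = 16/pi**2.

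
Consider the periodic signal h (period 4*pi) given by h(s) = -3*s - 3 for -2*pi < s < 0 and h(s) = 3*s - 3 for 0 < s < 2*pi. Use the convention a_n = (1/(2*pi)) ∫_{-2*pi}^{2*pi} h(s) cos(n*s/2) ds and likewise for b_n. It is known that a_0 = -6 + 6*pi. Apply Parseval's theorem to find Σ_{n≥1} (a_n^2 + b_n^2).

6*pi**2

Parseval: a_0^2/2 + Σ_{n≥1} (a_n^2+b_n^2) = (1/(2*pi)) ∫_{-2*pi}^{2*pi} h(s)^2 ds = -36*pi + 18 + 24*pi**2.
Subtract a_0^2/2 = 18*(1 - pi)**2: Σ (a_n^2+b_n^2) = 6*pi**2.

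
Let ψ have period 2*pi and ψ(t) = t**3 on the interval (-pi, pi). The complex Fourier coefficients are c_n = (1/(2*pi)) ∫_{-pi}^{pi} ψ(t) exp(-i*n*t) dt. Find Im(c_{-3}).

-2/9 + pi**2/3

Since ψ is real-valued, Im(c_{-3}) = -(1/(2*pi)) ∫_{-pi}^{pi} ψ(t) sin(-3*t) dt = b_{3}/2.
ψ is odd and sin(-3*t) is odd, so the integrand is even: ∫_{-pi}^{pi} ψ(t) sin(-3*t) dt = 2∫_0^{pi} ψ(t) sin(-3*t) dt.
Integrating by parts three times (tabular method), an antiderivative of (t**3) sin(-3*t) is t**3*cos(3*t)/3 - t**2*sin(3*t)/3 - 2*t*cos(3*t)/9 + 2*sin(3*t)/27; evaluating from 0 to pi: ∫_{0}^{pi} (t**3) sin(-3*t) dt = (pi*(2 - 3*pi**2)/9) - (0) = pi*(2 - 3*pi**2)/9.
So ∫_{-pi}^{pi} ψ(t) sin(-3*t) dt = 2*pi*(2 - 3*pi**2)/9.
Hence Im(c_{-3}) = (-1/(2*pi))·(2*pi*(2 - 3*pi**2)/9) = -2/9 + pi**2/3.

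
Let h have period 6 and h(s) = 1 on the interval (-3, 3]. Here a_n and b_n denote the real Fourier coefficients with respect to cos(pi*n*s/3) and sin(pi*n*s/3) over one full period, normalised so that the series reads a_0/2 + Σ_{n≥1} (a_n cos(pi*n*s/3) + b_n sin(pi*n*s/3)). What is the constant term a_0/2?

a_0 = 1/3 ∫_{-3}^{3} h(s) ds = 1/3 · (6) = 2.
So the constant term a_0/2 = 1.

1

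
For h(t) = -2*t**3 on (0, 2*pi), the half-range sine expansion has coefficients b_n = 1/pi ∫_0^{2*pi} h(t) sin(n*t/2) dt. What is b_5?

192/125 - 32*pi**2/5

b_5 = 1/pi ∫_0^{2*pi} (-2*t**3) sin(5*t/2) dt.
Integrating by parts three times (tabular method), an antiderivative of (-2*t**3) sin(5*t/2) is 4*t**3*cos(5*t/2)/5 - 24*t**2*sin(5*t/2)/25 - 96*t*cos(5*t/2)/125 + 192*sin(5*t/2)/625; evaluating from 0 to 2*pi: ∫_{0}^{2*pi} (-2*t**3) sin(5*t/2) dt = (32*pi*(6 - 25*pi**2)/125) - (0) = 32*pi*(6 - 25*pi**2)/125.
Hence b_5 = (1/pi)·(32*pi*(6 - 25*pi**2)/125) = 192/125 - 32*pi**2/5.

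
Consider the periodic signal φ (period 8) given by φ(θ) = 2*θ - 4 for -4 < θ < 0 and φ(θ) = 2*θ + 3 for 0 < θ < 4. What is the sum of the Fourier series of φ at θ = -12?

θ = -12 differs from θ = 4 by -2 full period(s), and the series is 8-periodic.
At θ = 4 the one-sided limits are φ(4^-) = 11 and φ(4^+) = -12.
By Dirichlet's theorem the series converges to their average, [(11) + (-12)]/2 = -1/2.

-1/2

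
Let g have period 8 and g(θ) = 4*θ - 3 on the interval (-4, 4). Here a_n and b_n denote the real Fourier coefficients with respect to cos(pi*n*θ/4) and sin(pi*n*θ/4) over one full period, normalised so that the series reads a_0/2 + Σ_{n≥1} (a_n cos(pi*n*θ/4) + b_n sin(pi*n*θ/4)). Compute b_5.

32/(5*pi)

b_5 = 1/4 ∫_{-4}^{4} g(θ) sin(5*pi*θ/4) dθ.
Integrating by parts (boundary term plus one more integral), an antiderivative of (4*θ - 3) sin(5*pi*θ/4) is -16*θ*cos(5*pi*θ/4)/(5*pi) + 64*sin(5*pi*θ/4)/(25*pi**2) + 12*cos(5*pi*θ/4)/(5*pi); evaluating from -4 to 4: ∫_{-4}^{4} (4*θ - 3) sin(5*pi*θ/4) dθ = (52/(5*pi)) - (-76/(5*pi)) = 128/(5*pi).
Hence b_5 = (1/4)·(128/(5*pi)) = 32/(5*pi).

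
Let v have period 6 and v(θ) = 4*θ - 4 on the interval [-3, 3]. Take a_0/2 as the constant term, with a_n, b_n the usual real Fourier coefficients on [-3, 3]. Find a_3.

0

a_3 = 1/3 ∫_{-3}^{3} v(θ) cos(pi*θ) dθ.
Integrating by parts (boundary term plus one more integral), an antiderivative of (4*θ - 4) cos(pi*θ) is 4*θ*sin(pi*θ)/pi - 4*sin(pi*θ)/pi + 4*cos(pi*θ)/pi**2; evaluating from -3 to 3: ∫_{-3}^{3} (4*θ - 4) cos(pi*θ) dθ = (-4/pi**2) - (-4/pi**2) = 0.
Hence a_3 = (1/3)·(0) = 0.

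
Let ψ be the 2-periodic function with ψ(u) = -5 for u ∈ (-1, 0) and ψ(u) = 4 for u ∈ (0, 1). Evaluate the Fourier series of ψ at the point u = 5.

-1/2

u = 5 differs from u = 1 by 2 full period(s), and the series is 2-periodic.
At u = 1 the one-sided limits are ψ(1^-) = 4 and ψ(1^+) = -5.
By Dirichlet's theorem the series converges to their average, [(4) + (-5)]/2 = -1/2.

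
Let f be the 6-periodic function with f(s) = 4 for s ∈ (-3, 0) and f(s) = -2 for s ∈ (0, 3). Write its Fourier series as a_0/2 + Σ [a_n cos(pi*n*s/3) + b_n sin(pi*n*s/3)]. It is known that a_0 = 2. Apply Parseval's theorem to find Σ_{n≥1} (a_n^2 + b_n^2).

Parseval: a_0^2/2 + Σ_{n≥1} (a_n^2+b_n^2) = 1/3 ∫_{-3}^{3} f(s)^2 ds = 20.
Subtract a_0^2/2 = 2: Σ (a_n^2+b_n^2) = 18.

18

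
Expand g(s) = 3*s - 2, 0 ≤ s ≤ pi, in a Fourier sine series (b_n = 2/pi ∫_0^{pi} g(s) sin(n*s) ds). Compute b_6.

b_6 = 2/pi ∫_0^{pi} (3*s - 2) sin(6*s) ds.
Integrating by parts (boundary term plus one more integral), an antiderivative of (3*s - 2) sin(6*s) is -s*cos(6*s)/2 + sin(6*s)/12 + cos(6*s)/3; evaluating from 0 to pi: ∫_{0}^{pi} (3*s - 2) sin(6*s) ds = (1/3 - pi/2) - (1/3) = -pi/2.
Hence b_6 = (2/pi)·(-pi/2) = -1.

-1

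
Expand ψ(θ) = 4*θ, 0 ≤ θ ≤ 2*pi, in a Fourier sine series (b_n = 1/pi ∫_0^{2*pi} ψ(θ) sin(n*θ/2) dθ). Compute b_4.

b_4 = 1/pi ∫_0^{2*pi} (4*θ) sin(2*θ) dθ.
Integrating by parts (boundary term plus one more integral), an antiderivative of (4*θ) sin(2*θ) is -2*θ*cos(2*θ) + sin(2*θ); evaluating from 0 to 2*pi: ∫_{0}^{2*pi} (4*θ) sin(2*θ) dθ = (-4*pi) - (0) = -4*pi.
Hence b_4 = (1/pi)·(-4*pi) = -4.

-4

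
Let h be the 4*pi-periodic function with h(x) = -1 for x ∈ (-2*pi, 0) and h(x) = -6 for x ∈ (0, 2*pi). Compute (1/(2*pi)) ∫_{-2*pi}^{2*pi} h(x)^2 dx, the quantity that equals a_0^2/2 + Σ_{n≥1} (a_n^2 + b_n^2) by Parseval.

(1/(2*pi)) ∫_{-2*pi}^{2*pi} h(x)^2 dx = (1/(2*pi)) · (74*pi) = 37.

37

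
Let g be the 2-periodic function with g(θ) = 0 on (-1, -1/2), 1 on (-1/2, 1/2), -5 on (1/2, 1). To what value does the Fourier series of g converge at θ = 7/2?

1/2

θ = 7/2 differs from θ = -1/2 by 2 full period(s), and the series is 2-periodic.
At θ = -1/2 the one-sided limits are g(-1/2^-) = 0 and g(-1/2^+) = 1.
By Dirichlet's theorem the series converges to their average, [(0) + (1)]/2 = 1/2.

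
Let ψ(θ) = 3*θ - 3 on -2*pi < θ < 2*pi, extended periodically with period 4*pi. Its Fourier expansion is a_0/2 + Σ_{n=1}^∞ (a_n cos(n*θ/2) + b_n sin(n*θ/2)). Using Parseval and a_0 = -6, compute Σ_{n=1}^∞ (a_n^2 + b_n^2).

Parseval: a_0^2/2 + Σ_{n≥1} (a_n^2+b_n^2) = (1/(2*pi)) ∫_{-2*pi}^{2*pi} ψ(θ)^2 dθ = 18 + 24*pi**2.
Subtract a_0^2/2 = 18: Σ (a_n^2+b_n^2) = 24*pi**2.

24*pi**2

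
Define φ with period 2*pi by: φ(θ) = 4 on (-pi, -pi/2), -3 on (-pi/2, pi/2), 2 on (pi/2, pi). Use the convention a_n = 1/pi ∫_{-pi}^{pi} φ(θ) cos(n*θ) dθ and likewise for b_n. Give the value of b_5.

b_5 = 1/pi ∫_{-pi}^{pi} φ(θ) sin(5*θ) dθ.
Split the integral at the breakpoints.
Directly, an antiderivative of (4) sin(5*θ) is -4*cos(5*θ)/5; evaluating from -pi to -pi/2: ∫_{-pi}^{-pi/2} (4) sin(5*θ) dθ = (0) - (4/5) = -4/5.
Directly, an antiderivative of (-3) sin(5*θ) is 3*cos(5*θ)/5; evaluating from -pi/2 to pi/2: ∫_{-pi/2}^{pi/2} (-3) sin(5*θ) dθ = (0) - (0) = 0.
Directly, an antiderivative of (2) sin(5*θ) is -2*cos(5*θ)/5; evaluating from pi/2 to pi: ∫_{pi/2}^{pi} (2) sin(5*θ) dθ = (2/5) - (0) = 2/5.
Summing the pieces and multiplying by (1/pi) gives b_5 = -2/(5*pi).

-2/(5*pi)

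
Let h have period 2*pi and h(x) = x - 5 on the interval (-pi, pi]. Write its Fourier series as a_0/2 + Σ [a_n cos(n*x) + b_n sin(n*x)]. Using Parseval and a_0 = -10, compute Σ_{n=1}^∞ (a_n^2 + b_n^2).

2*pi**2/3

Parseval: a_0^2/2 + Σ_{n≥1} (a_n^2+b_n^2) = 1/pi ∫_{-pi}^{pi} h(x)^2 dx = 2*pi**2/3 + 50.
Subtract a_0^2/2 = 50: Σ (a_n^2+b_n^2) = 2*pi**2/3.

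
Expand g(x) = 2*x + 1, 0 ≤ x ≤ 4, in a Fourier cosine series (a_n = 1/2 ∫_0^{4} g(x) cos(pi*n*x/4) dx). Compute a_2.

a_2 = 1/2 ∫_0^{4} (2*x + 1) cos(pi*x/2) dx.
Integrating by parts (boundary term plus one more integral), an antiderivative of (2*x + 1) cos(pi*x/2) is 4*x*sin(pi*x/2)/pi + 2*sin(pi*x/2)/pi + 8*cos(pi*x/2)/pi**2; evaluating from 0 to 4: ∫_{0}^{4} (2*x + 1) cos(pi*x/2) dx = (8/pi**2) - (8/pi**2) = 0.
Hence a_2 = (1/2)·(0) = 0.

0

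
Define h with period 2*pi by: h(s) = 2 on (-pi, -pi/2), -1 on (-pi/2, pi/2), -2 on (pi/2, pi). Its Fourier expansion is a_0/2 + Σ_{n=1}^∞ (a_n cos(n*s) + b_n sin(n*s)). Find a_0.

a_0 = 1/pi ∫_{-pi}^{pi} h(s) ds = 1/pi · (-pi) = -1.

-1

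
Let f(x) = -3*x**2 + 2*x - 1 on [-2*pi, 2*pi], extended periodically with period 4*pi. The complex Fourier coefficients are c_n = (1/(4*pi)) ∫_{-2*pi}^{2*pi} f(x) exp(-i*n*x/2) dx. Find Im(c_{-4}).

Since f is real-valued, Im(c_{-4}) = -(1/(4*pi)) ∫_{-2*pi}^{2*pi} f(x) sin(-2*x) dx = b_{4}/2.
Integrating by parts twice (tabular method), an antiderivative of (-3*x**2 + 2*x - 1) sin(-2*x) is -3*x**2*cos(2*x)/2 + 3*x*sin(2*x)/2 + x*cos(2*x) - sin(2*x)/2 + cos(2*x)/4; evaluating from -2*pi to 2*pi: ∫_{-2*pi}^{2*pi} (-3*x**2 + 2*x - 1) sin(-2*x) dx = (-6*pi**2 + 1/4 + 2*pi) - (-6*pi**2 - 2*pi + 1/4) = 4*pi.
Hence Im(c_{-4}) = (-1/(4*pi))·(4*pi) = -1.

-1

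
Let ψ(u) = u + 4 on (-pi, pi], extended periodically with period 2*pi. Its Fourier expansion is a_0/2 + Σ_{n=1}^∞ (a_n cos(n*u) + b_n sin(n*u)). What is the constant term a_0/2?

a_0 = 1/pi ∫_{-pi}^{pi} ψ(u) du = 1/pi · (8*pi) = 8.
So the constant term a_0/2 = 4.

4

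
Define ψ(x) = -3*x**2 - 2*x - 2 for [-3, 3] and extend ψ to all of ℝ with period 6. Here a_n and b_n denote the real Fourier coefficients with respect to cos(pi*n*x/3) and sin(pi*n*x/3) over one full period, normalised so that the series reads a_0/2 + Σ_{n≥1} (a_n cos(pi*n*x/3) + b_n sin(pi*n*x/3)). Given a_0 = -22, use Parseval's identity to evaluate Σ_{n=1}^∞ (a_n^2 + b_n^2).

Parseval: a_0^2/2 + Σ_{n≥1} (a_n^2+b_n^2) = 1/3 ∫_{-3}^{3} ψ(x)^2 dx = 1978/5.
Subtract a_0^2/2 = 242: Σ (a_n^2+b_n^2) = 768/5.

768/5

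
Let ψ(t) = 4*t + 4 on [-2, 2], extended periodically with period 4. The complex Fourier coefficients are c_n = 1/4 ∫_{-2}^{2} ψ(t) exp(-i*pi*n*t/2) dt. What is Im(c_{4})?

Since ψ is real-valued, Im(c_{4}) = -1/4 ∫_{-2}^{2} ψ(t) sin(2*pi*t) dt = -b_{4}/2.
Integrating by parts (boundary term plus one more integral), an antiderivative of (4*t + 4) sin(2*pi*t) is -2*t*cos(2*pi*t)/pi + sin(2*pi*t)/pi**2 - 2*cos(2*pi*t)/pi; evaluating from -2 to 2: ∫_{-2}^{2} (4*t + 4) sin(2*pi*t) dt = (-6/pi) - (2/pi) = -8/pi.
Hence Im(c_{4}) = (-1/4)·(-8/pi) = 2/pi.

2/pi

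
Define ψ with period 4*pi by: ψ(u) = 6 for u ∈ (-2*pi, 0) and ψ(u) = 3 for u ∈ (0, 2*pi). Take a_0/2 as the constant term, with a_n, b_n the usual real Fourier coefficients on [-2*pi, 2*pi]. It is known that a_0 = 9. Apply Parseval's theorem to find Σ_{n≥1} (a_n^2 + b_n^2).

9/2

Parseval: a_0^2/2 + Σ_{n≥1} (a_n^2+b_n^2) = (1/(2*pi)) ∫_{-2*pi}^{2*pi} ψ(u)^2 du = 45.
Subtract a_0^2/2 = 81/2: Σ (a_n^2+b_n^2) = 9/2.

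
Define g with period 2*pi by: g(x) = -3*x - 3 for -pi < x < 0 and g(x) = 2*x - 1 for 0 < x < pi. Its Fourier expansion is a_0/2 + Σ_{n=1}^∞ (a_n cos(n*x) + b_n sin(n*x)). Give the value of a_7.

-10/(49*pi)

a_7 = 1/pi ∫_{-pi}^{pi} g(x) cos(7*x) dx.
Split the integral at the breakpoints.
Integrating by parts (boundary term plus one more integral), an antiderivative of (-3*x - 3) cos(7*x) is -3*x*sin(7*x)/7 - 3*sin(7*x)/7 - 3*cos(7*x)/49; evaluating from -pi to 0: ∫_{-pi}^{0} (-3*x - 3) cos(7*x) dx = (-3/49) - (3/49) = -6/49.
Integrating by parts (boundary term plus one more integral), an antiderivative of (2*x - 1) cos(7*x) is 2*x*sin(7*x)/7 - sin(7*x)/7 + 2*cos(7*x)/49; evaluating from 0 to pi: ∫_{0}^{pi} (2*x - 1) cos(7*x) dx = (-2/49) - (2/49) = -4/49.
Summing the pieces and multiplying by (1/pi) gives a_7 = -10/(49*pi).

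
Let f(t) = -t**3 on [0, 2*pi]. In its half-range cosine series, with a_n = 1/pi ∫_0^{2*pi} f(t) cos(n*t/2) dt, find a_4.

a_4 = 1/pi ∫_0^{2*pi} (-t**3) cos(2*t) dt.
Integrating by parts three times (tabular method), an antiderivative of (-t**3) cos(2*t) is -t**3*sin(2*t)/2 - 3*t**2*cos(2*t)/4 + 3*t*sin(2*t)/4 + 3*cos(2*t)/8; evaluating from 0 to 2*pi: ∫_{0}^{2*pi} (-t**3) cos(2*t) dt = (3/8 - 3*pi**2) - (3/8) = -3*pi**2.
Hence a_4 = (1/pi)·(-3*pi**2) = -3*pi.

-3*pi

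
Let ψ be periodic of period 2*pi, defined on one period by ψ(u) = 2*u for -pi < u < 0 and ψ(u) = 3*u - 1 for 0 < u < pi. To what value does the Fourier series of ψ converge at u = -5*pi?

-1/2 + pi/2

u = -5*pi differs from u = -pi by -2 full period(s), and the series is 2*pi-periodic.
At u = -pi the one-sided limits are ψ(-pi^-) = -1 + 3*pi and ψ(-pi^+) = -2*pi.
By Dirichlet's theorem the series converges to their average, [(-1 + 3*pi) + (-2*pi)]/2 = -1/2 + pi/2.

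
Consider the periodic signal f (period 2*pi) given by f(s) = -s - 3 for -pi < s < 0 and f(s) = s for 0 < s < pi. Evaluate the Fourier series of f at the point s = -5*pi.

s = -5*pi differs from s = -pi by -2 full period(s), and the series is 2*pi-periodic.
At s = -pi the one-sided limits are f(-pi^-) = pi and f(-pi^+) = -3 + pi.
By Dirichlet's theorem the series converges to their average, [(pi) + (-3 + pi)]/2 = -3/2 + pi.

-3/2 + pi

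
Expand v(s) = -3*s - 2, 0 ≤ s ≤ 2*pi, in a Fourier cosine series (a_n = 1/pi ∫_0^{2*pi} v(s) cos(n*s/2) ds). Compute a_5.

24/(25*pi)

a_5 = 1/pi ∫_0^{2*pi} (-3*s - 2) cos(5*s/2) ds.
Integrating by parts (boundary term plus one more integral), an antiderivative of (-3*s - 2) cos(5*s/2) is -6*s*sin(5*s/2)/5 - 4*sin(5*s/2)/5 - 12*cos(5*s/2)/25; evaluating from 0 to 2*pi: ∫_{0}^{2*pi} (-3*s - 2) cos(5*s/2) ds = (12/25) - (-12/25) = 24/25.
Hence a_5 = (1/pi)·(24/25) = 24/(25*pi).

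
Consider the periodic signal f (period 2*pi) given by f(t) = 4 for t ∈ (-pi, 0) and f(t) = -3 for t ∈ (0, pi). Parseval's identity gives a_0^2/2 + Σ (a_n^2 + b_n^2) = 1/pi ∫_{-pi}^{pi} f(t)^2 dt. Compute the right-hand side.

25

1/pi ∫_{-pi}^{pi} f(t)^2 dt = 1/pi · (25*pi) = 25.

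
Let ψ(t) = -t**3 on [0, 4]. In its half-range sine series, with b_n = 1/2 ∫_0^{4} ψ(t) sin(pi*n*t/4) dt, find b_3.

128*(2 - 3*pi**2)/(9*pi**3)

b_3 = 1/2 ∫_0^{4} (-t**3) sin(3*pi*t/4) dt.
Integrating by parts three times (tabular method), an antiderivative of (-t**3) sin(3*pi*t/4) is 4*t**3*cos(3*pi*t/4)/(3*pi) - 16*t**2*sin(3*pi*t/4)/(3*pi**2) - 128*t*cos(3*pi*t/4)/(9*pi**3) + 512*sin(3*pi*t/4)/(27*pi**4); evaluating from 0 to 4: ∫_{0}^{4} (-t**3) sin(3*pi*t/4) dt = (256*(2 - 3*pi**2)/(9*pi**3)) - (0) = 256*(2 - 3*pi**2)/(9*pi**3).
Hence b_3 = (1/2)·(256*(2 - 3*pi**2)/(9*pi**3)) = 128*(2 - 3*pi**2)/(9*pi**3).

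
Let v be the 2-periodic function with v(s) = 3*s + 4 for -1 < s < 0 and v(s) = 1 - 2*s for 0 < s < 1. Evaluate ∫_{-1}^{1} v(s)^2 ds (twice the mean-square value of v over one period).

22/3

∫_{-1}^{1} v(s)^2 ds = 22/3.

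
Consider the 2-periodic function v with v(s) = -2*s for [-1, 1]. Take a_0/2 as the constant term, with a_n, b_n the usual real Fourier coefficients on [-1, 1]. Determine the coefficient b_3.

b_3 = ∫_{-1}^{1} v(s) sin(3*pi*s) ds.
v is odd and sin(3*pi*s) is odd, so the integrand is even and b_3 = 2 ∫_0^{1} v(s) sin(3*pi*s) ds.
Integrating by parts (boundary term plus one more integral), an antiderivative of (-2*s) sin(3*pi*s) is 2*s*cos(3*pi*s)/(3*pi) - 2*sin(3*pi*s)/(9*pi**2); evaluating from 0 to 1: ∫_{0}^{1} (-2*s) sin(3*pi*s) ds = (-2/(3*pi)) - (0) = -2/(3*pi).
Hence b_3 = 2·(-2/(3*pi)) = -4/(3*pi).

-4/(3*pi)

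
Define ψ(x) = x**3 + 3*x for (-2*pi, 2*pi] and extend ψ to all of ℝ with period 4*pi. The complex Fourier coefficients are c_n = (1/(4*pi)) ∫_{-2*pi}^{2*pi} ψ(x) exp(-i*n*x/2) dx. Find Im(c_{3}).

Since ψ is real-valued, Im(c_{3}) = -(1/(4*pi)) ∫_{-2*pi}^{2*pi} ψ(x) sin(3*x/2) dx = -b_{3}/2.
ψ is odd and sin(3*x/2) is odd, so the integrand is even: ∫_{-2*pi}^{2*pi} ψ(x) sin(3*x/2) dx = 2∫_0^{2*pi} ψ(x) sin(3*x/2) dx.
Integrating by parts three times (tabular method), an antiderivative of (x**3 + 3*x) sin(3*x/2) is -2*x**3*cos(3*x/2)/3 + 4*x**2*sin(3*x/2)/3 - 2*x*cos(3*x/2)/9 + 4*sin(3*x/2)/27; evaluating from 0 to 2*pi: ∫_{0}^{2*pi} (x**3 + 3*x) sin(3*x/2) dx = (4*pi*(1 + 12*pi**2)/9) - (0) = 4*pi*(1 + 12*pi**2)/9.
So ∫_{-2*pi}^{2*pi} ψ(x) sin(3*x/2) dx = 8*pi*(1 + 12*pi**2)/9.
Hence Im(c_{3}) = (-1/(4*pi))·(8*pi*(1 + 12*pi**2)/9) = -8*pi**2/3 - 2/9.

-8*pi**2/3 - 2/9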